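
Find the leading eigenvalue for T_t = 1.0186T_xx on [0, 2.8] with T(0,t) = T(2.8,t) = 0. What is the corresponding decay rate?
Eigenvalues: λₙ = 1.0186n²π²/2.8².
First three modes:
  n=1: λ₁ = 1.0186π²/2.8² ≈ 1.282
  n=2: λ₂ = 4.0744π²/2.8² ≈ 5.129 (4× faster decay)
  n=3: λ₃ = 9.1674π²/2.8² ≈ 11.541 (9× faster decay)
As t → ∞, higher modes decay exponentially faster. The n=1 mode dominates: T ~ c₁ sin(πx/2.8) e^{-λ₁t}.
Decay rate: λ₁ = 1.0186π²/2.8² ≈ 1.282.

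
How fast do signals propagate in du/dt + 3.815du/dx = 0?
Speed = 3.815. Information travels along x - 3.815t = const (rightward).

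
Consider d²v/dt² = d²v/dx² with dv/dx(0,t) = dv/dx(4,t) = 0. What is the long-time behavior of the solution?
As t → ∞, v oscillates about a mean that drifts linearly in t (generically unbounded; no decay). There is no damping, so the nonconstant modes persist as standing waves (energy conserved, no decay). But with Neumann conditions at both ends the constant mode has eigenvalue 0: the spatial mean M(t) of v satisfies M'' = 0, so M(t) = M(0) + M'(0)·t. Unless the initial velocity has zero mean (∫v_t(x,0)dx = 0), the solution grows linearly in t (unbounded, though not exponentially); if it does have zero mean, the solution stays bounded and simply oscillates.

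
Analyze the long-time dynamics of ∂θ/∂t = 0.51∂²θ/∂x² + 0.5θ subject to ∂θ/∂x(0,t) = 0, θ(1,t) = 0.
Long-time behavior: θ → 0. Diffusion dominates reaction (r=0.5 < κπ²/(4L²)≈1.26); solution decays.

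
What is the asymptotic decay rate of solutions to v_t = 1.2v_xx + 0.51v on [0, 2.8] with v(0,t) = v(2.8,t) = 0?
Eigenvalues: λₙ = 1.2n²π²/2.8² - 0.51.
First three modes:
  n=1: λ₁ = 1.2π²/2.8² - 0.51 ≈ 1.001
  n=2: λ₂ = 4.8π²/2.8² - 0.51 ≈ 5.533
  n=3: λ₃ = 10.8π²/2.8² - 0.51 ≈ 13.086
Since 1.2π²/2.8² ≈ 1.511 > 0.51, all λₙ > 0.
The n=1 mode decays slowest → dominates as t → ∞.
Asymptotic: v ~ c₁ sin(πx/2.8) e^{-λ₁t} with decay rate λ₁ ≈ 1.001.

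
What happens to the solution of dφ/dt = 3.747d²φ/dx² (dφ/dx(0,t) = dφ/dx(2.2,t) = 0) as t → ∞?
φ → constant (steady state). Heat is conserved (no flux at boundaries); solution approaches the spatial average.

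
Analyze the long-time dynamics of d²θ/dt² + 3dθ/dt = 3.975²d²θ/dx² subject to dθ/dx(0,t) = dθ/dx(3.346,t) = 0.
Long-time behavior: θ → constant (steady state). Damping (γ=3) dissipates the nonconstant modes; with Neumann BCs the spatial average obeys M''+γM'=0 and tends to a finite limit.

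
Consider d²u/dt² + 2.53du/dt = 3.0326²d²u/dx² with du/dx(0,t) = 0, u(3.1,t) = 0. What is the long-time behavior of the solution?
As t → ∞, u → 0. Damping (γ=2.53) dissipates energy; oscillations decay exponentially.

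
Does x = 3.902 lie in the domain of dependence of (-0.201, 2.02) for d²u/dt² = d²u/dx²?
No. The domain of dependence is [-2.221, 1.819], and 3.902 is outside this interval.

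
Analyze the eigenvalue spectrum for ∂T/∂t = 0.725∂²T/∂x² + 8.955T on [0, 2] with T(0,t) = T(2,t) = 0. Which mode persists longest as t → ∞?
Eigenvalues: λₙ = 0.725n²π²/2² - 8.955.
First three modes:
  n=1: λ₁ = 0.725π²/2² - 8.955 ≈ -7.166
  n=2: λ₂ = 2.9π²/2² - 8.955 ≈ -1.8
  n=3: λ₃ = 6.525π²/2² - 8.955 ≈ 7.145
Since 0.725π²/2² ≈ 1.789 < 8.955, λ₁ < 0.
The n=1 mode grows fastest (−λₙ is largest for n=1) → dominates.
Asymptotic: T ~ c₁ sin(πx/2) e^{7.166t} (exponential growth at rate −λ₁ ≈ 7.166).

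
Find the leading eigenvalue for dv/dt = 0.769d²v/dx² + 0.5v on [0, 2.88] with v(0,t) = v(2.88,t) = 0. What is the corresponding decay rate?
Eigenvalues: λₙ = 0.769n²π²/2.88² - 0.5.
First three modes:
  n=1: λ₁ = 0.769π²/2.88² - 0.5 ≈ 0.415
  n=2: λ₂ = 3.076π²/2.88² - 0.5 ≈ 3.16
  n=3: λ₃ = 6.921π²/2.88² - 0.5 ≈ 7.735
Since 0.769π²/2.88² ≈ 0.915 > 0.5, all λₙ > 0.
The n=1 mode decays slowest → dominates as t → ∞.
Asymptotic: v ~ c₁ sin(πx/2.88) e^{-λ₁t} with decay rate λ₁ ≈ 0.415.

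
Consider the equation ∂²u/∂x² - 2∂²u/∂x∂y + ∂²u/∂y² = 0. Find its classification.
Parabolic. (A = 1, B = -2, C = 1 gives B² - 4AC = 0.)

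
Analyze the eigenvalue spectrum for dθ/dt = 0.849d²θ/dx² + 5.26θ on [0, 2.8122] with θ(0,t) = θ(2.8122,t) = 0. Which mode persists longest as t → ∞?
Eigenvalues: λₙ = 0.849n²π²/2.8122² - 5.26.
First three modes:
  n=1: λ₁ = 0.849π²/2.8122² - 5.26 ≈ -4.2
  n=2: λ₂ = 3.396π²/2.8122² - 5.26 ≈ -1.022
  n=3: λ₃ = 7.641π²/2.8122² - 5.26 ≈ 4.276
Since 0.849π²/2.8122² ≈ 1.06 < 5.26, λ₁ < 0.
The n=1 mode grows fastest (−λₙ is largest for n=1) → dominates.
Asymptotic: θ ~ c₁ sin(πx/2.8122) e^{4.2t} (exponential growth at rate −λ₁ ≈ 4.2).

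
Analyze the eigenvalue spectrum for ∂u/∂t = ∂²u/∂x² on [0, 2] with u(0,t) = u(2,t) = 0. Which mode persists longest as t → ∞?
Eigenvalues: λₙ = n²π²/2².
First three modes:
  n=1: λ₁ = π²/2² ≈ 2.467
  n=2: λ₂ = 4π²/2² ≈ 9.87 (4× faster decay)
  n=3: λ₃ = 9π²/2² ≈ 22.207 (9× faster decay)
As t → ∞, higher modes decay exponentially faster. The n=1 mode dominates: u ~ c₁ sin(πx/2) e^{-λ₁t}.
Decay rate: λ₁ = π²/2² ≈ 2.467.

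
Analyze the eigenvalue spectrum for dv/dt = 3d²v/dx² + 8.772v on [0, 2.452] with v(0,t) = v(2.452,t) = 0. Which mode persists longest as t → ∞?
Eigenvalues: λₙ = 3n²π²/2.452² - 8.772.
First three modes:
  n=1: λ₁ = 3π²/2.452² - 8.772 ≈ -3.847
  n=2: λ₂ = 12π²/2.452² - 8.772 ≈ 10.927
  n=3: λ₃ = 27π²/2.452² - 8.772 ≈ 35.55
Since 3π²/2.452² ≈ 4.925 < 8.772, λ₁ < 0.
The n=1 mode grows fastest (−λₙ is largest for n=1) → dominates.
Asymptotic: v ~ c₁ sin(πx/2.452) e^{3.847t} (exponential growth at rate −λ₁ ≈ 3.847).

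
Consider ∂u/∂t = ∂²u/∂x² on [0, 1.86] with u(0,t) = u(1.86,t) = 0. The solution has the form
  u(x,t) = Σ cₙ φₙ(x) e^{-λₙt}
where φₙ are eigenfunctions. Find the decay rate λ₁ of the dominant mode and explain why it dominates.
Eigenvalues: λₙ = n²π²/1.86².
First three modes:
  n=1: λ₁ = π²/1.86² ≈ 2.853
  n=2: λ₂ = 4π²/1.86² ≈ 11.411 (4× faster decay)
  n=3: λ₃ = 9π²/1.86² ≈ 25.675 (9× faster decay)
As t → ∞, higher modes decay exponentially faster. The n=1 mode dominates: u ~ c₁ sin(πx/1.86) e^{-λ₁t}.
Decay rate: λ₁ = π²/1.86² ≈ 2.853.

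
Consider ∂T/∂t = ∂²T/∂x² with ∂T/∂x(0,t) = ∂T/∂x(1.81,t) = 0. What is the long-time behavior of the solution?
As t → ∞, T → constant (steady state). Heat is conserved (no flux at boundaries); solution approaches the spatial average.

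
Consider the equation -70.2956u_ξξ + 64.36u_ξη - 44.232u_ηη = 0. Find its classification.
Elliptic. (A = -70.2956, B = 64.36, C = -44.232 gives B² - 4AC = -8295.0503168.)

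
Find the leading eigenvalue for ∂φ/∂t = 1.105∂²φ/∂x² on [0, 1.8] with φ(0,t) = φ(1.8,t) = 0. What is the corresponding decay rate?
Eigenvalues: λₙ = 1.105n²π²/1.8².
First three modes:
  n=1: λ₁ = 1.105π²/1.8² ≈ 3.366
  n=2: λ₂ = 4.42π²/1.8² ≈ 13.464 (4× faster decay)
  n=3: λ₃ = 9.945π²/1.8² ≈ 30.294 (9× faster decay)
As t → ∞, higher modes decay exponentially faster. The n=1 mode dominates: φ ~ c₁ sin(πx/1.8) e^{-λ₁t}.
Decay rate: λ₁ = 1.105π²/1.8² ≈ 3.366.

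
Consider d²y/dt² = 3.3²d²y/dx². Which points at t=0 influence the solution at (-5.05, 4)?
Domain of dependence: [-18.25, 8.15]. Signals travel at speed 3.3, so data within |x - -5.05| ≤ 3.3·4 = 13.2 can reach the point.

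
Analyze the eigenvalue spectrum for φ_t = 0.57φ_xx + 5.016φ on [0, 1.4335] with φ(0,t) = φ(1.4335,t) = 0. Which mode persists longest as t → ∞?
Eigenvalues: λₙ = 0.57n²π²/1.4335² - 5.016.
First three modes:
  n=1: λ₁ = 0.57π²/1.4335² - 5.016 ≈ -2.278
  n=2: λ₂ = 2.28π²/1.4335² - 5.016 ≈ 5.935
  n=3: λ₃ = 5.13π²/1.4335² - 5.016 ≈ 19.623
Since 0.57π²/1.4335² ≈ 2.738 < 5.016, λ₁ < 0.
The n=1 mode grows fastest (−λₙ is largest for n=1) → dominates.
Asymptotic: φ ~ c₁ sin(πx/1.4335) e^{2.278t} (exponential growth at rate −λ₁ ≈ 2.278).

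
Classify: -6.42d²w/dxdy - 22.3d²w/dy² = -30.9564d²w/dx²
Rewriting in standard form: 30.9564d²w/dx² - 6.42d²w/dxdy - 22.3d²w/dy² = 0. Hyperbolic (discriminant = 2802.52728).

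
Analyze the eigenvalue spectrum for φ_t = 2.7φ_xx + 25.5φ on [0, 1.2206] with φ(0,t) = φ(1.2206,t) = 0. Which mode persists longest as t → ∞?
Eigenvalues: λₙ = 2.7n²π²/1.2206² - 25.5.
First three modes:
  n=1: λ₁ = 2.7π²/1.2206² - 25.5 ≈ -7.614
  n=2: λ₂ = 10.8π²/1.2206² - 25.5 ≈ 46.045
  n=3: λ₃ = 24.3π²/1.2206² - 25.5 ≈ 135.475
Since 2.7π²/1.2206² ≈ 17.886 < 25.5, λ₁ < 0.
The n=1 mode grows fastest (−λₙ is largest for n=1) → dominates.
Asymptotic: φ ~ c₁ sin(πx/1.2206) e^{7.614t} (exponential growth at rate −λ₁ ≈ 7.614).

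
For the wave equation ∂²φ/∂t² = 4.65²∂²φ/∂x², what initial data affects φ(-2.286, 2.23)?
Domain of dependence: [-12.6555, 8.0835]. Signals travel at speed 4.65, so data within |x - -2.286| ≤ 4.65·2.23 = 10.3695 can reach the point.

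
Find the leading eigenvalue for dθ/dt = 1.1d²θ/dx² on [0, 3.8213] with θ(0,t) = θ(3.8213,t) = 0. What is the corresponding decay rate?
Eigenvalues: λₙ = 1.1n²π²/3.8213².
First three modes:
  n=1: λ₁ = 1.1π²/3.8213² ≈ 0.743
  n=2: λ₂ = 4.4π²/3.8213² ≈ 2.974 (4× faster decay)
  n=3: λ₃ = 9.9π²/3.8213² ≈ 6.691 (9× faster decay)
As t → ∞, higher modes decay exponentially faster. The n=1 mode dominates: θ ~ c₁ sin(πx/3.8213) e^{-λ₁t}.
Decay rate: λ₁ = 1.1π²/3.8213² ≈ 0.743.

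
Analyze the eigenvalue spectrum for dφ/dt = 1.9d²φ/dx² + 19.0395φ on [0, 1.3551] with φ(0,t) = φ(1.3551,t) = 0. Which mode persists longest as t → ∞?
Eigenvalues: λₙ = 1.9n²π²/1.3551² - 19.0395.
First three modes:
  n=1: λ₁ = 1.9π²/1.3551² - 19.0395 ≈ -8.828
  n=2: λ₂ = 7.6π²/1.3551² - 19.0395 ≈ 21.808
  n=3: λ₃ = 17.1π²/1.3551² - 19.0395 ≈ 72.868
Since 1.9π²/1.3551² ≈ 10.212 < 19.0395, λ₁ < 0.
The n=1 mode grows fastest (−λₙ is largest for n=1) → dominates.
Asymptotic: φ ~ c₁ sin(πx/1.3551) e^{8.828t} (exponential growth at rate −λ₁ ≈ 8.828).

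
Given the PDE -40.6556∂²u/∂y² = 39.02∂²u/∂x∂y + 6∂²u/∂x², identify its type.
Rewriting in standard form: -6∂²u/∂x² - 39.02∂²u/∂x∂y - 40.6556∂²u/∂y² = 0. The second-order coefficients are A = -6, B = -39.02, C = -40.6556. Since B² - 4AC = 546.826 > 0, this is a hyperbolic PDE.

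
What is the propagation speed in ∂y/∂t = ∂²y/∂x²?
Infinite. The heat equation is parabolic, not hyperbolic, so disturbances propagate instantly.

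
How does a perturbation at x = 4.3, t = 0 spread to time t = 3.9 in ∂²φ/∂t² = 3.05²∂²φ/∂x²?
Domain of influence: [-7.595, 16.195]. Data at x = 4.3 spreads outward at speed 3.05.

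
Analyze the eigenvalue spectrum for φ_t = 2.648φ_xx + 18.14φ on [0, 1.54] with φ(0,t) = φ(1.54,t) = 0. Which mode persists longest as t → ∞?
Eigenvalues: λₙ = 2.648n²π²/1.54² - 18.14.
First three modes:
  n=1: λ₁ = 2.648π²/1.54² - 18.14 ≈ -7.12
  n=2: λ₂ = 10.592π²/1.54² - 18.14 ≈ 25.939
  n=3: λ₃ = 23.832π²/1.54² - 18.14 ≈ 81.039
Since 2.648π²/1.54² ≈ 11.02 < 18.14, λ₁ < 0.
The n=1 mode grows fastest (−λₙ is largest for n=1) → dominates.
Asymptotic: φ ~ c₁ sin(πx/1.54) e^{7.12t} (exponential growth at rate −λ₁ ≈ 7.12).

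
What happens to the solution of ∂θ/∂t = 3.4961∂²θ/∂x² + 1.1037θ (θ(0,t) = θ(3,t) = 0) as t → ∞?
θ → 0. Diffusion dominates reaction (r=1.1037 < κπ²/L²≈3.83); solution decays.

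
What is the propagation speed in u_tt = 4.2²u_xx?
Speed = 4.2. Information travels along characteristics x = x₀ ± 4.2t.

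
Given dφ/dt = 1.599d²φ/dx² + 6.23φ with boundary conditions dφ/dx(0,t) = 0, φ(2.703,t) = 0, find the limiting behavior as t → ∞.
φ grows unboundedly. Reaction dominates diffusion (r=6.23 > κπ²/(4L²)≈0.54); solution grows exponentially.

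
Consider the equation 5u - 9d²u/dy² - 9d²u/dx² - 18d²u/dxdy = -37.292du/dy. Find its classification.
Rewriting in standard form: -9d²u/dx² - 18d²u/dxdy - 9d²u/dy² + 37.292du/dy + 5u = 0. Parabolic. (A = -9, B = -18, C = -9 gives B² - 4AC = 0.)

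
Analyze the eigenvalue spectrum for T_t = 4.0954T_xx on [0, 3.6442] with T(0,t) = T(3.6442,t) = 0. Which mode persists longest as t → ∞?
Eigenvalues: λₙ = 4.0954n²π²/3.6442².
First three modes:
  n=1: λ₁ = 4.0954π²/3.6442² ≈ 3.044
  n=2: λ₂ = 16.3816π²/3.6442² ≈ 12.175 (4× faster decay)
  n=3: λ₃ = 36.8586π²/3.6442² ≈ 27.393 (9× faster decay)
As t → ∞, higher modes decay exponentially faster. The n=1 mode dominates: T ~ c₁ sin(πx/3.6442) e^{-λ₁t}.
Decay rate: λ₁ = 4.0954π²/3.6442² ≈ 3.044.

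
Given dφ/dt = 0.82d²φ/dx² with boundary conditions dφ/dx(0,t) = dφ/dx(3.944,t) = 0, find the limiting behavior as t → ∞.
φ → constant (steady state). Heat is conserved (no flux at boundaries); solution approaches the spatial average.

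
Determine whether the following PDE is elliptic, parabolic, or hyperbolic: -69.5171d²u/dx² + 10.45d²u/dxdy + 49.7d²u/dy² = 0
Coefficients: A = -69.5171, B = 10.45, C = 49.7. B² - 4AC = 13929.20198, which is positive, so the equation is hyperbolic.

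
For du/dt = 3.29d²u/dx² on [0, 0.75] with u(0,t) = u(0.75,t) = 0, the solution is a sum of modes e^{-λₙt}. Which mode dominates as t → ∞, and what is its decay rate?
Eigenvalues: λₙ = 3.29n²π²/0.75².
First three modes:
  n=1: λ₁ = 3.29π²/0.75² ≈ 57.726
  n=2: λ₂ = 13.16π²/0.75² ≈ 230.905 (4× faster decay)
  n=3: λ₃ = 29.61π²/0.75² ≈ 519.536 (9× faster decay)
As t → ∞, higher modes decay exponentially faster. The n=1 mode dominates: u ~ c₁ sin(πx/0.75) e^{-λ₁t}.
Decay rate: λ₁ = 3.29π²/0.75² ≈ 57.726.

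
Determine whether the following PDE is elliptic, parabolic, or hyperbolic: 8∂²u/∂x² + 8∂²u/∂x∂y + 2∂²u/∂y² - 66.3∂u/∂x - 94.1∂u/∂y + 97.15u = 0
Coefficients: A = 8, B = 8, C = 2. B² - 4AC = 0, which is zero, so the equation is parabolic.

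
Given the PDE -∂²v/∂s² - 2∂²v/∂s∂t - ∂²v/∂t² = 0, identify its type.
The second-order coefficients are A = -1, B = -2, C = -1. Since B² - 4AC = 0 = 0, this is a parabolic PDE.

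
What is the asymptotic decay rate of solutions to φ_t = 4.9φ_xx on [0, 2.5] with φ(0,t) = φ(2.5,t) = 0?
Eigenvalues: λₙ = 4.9n²π²/2.5².
First three modes:
  n=1: λ₁ = 4.9π²/2.5² ≈ 7.738
  n=2: λ₂ = 19.6π²/2.5² ≈ 30.951 (4× faster decay)
  n=3: λ₃ = 44.1π²/2.5² ≈ 69.64 (9× faster decay)
As t → ∞, higher modes decay exponentially faster. The n=1 mode dominates: φ ~ c₁ sin(πx/2.5) e^{-λ₁t}.
Decay rate: λ₁ = 4.9π²/2.5² ≈ 7.738.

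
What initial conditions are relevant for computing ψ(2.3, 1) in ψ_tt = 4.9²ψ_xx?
Domain of dependence: [-2.6, 7.2]. Signals travel at speed 4.9, so data within |x - 2.3| ≤ 4.9·1 = 4.9 can reach the point.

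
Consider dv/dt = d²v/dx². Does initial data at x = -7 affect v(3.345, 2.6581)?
Yes, for any finite x. The heat equation has infinite propagation speed, so all initial data affects all points at any t > 0.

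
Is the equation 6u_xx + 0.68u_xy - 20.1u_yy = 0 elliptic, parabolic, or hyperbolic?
Computing B² - 4AC with A = 6, B = 0.68, C = -20.1: discriminant = 482.8624 (positive). Answer: hyperbolic.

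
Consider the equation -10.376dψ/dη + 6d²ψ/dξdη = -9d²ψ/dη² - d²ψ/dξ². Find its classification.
Rewriting in standard form: d²ψ/dξ² + 6d²ψ/dξdη + 9d²ψ/dη² - 10.376dψ/dη = 0. Parabolic. (A = 1, B = 6, C = 9 gives B² - 4AC = 0.)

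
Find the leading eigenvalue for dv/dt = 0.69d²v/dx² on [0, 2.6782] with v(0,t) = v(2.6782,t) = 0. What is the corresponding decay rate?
Eigenvalues: λₙ = 0.69n²π²/2.6782².
First three modes:
  n=1: λ₁ = 0.69π²/2.6782² ≈ 0.949
  n=2: λ₂ = 2.76π²/2.6782² ≈ 3.798 (4× faster decay)
  n=3: λ₃ = 6.21π²/2.6782² ≈ 8.545 (9× faster decay)
As t → ∞, higher modes decay exponentially faster. The n=1 mode dominates: v ~ c₁ sin(πx/2.6782) e^{-λ₁t}.
Decay rate: λ₁ = 0.69π²/2.6782² ≈ 0.949.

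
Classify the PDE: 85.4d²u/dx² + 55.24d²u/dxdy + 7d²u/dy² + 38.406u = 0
A = 85.4, B = 55.24, C = 7. Discriminant B² - 4AC = 660.2576. Since 660.2576 > 0, hyperbolic.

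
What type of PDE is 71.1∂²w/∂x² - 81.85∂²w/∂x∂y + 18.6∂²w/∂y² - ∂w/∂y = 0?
With A = 71.1, B = -81.85, C = 18.6, the discriminant is 1409.5825. This is a hyperbolic PDE.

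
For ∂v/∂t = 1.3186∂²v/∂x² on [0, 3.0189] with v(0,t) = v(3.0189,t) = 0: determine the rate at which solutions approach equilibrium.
Eigenvalues: λₙ = 1.3186n²π²/3.0189².
First three modes:
  n=1: λ₁ = 1.3186π²/3.0189² ≈ 1.428
  n=2: λ₂ = 5.2744π²/3.0189² ≈ 5.712 (4× faster decay)
  n=3: λ₃ = 11.8674π²/3.0189² ≈ 12.852 (9× faster decay)
As t → ∞, higher modes decay exponentially faster. The n=1 mode dominates: v ~ c₁ sin(πx/3.0189) e^{-λ₁t}.
Decay rate: λ₁ = 1.3186π²/3.0189² ≈ 1.428.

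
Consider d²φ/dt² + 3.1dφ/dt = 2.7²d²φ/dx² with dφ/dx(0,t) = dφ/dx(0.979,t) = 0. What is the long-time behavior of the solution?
As t → ∞, φ → constant (steady state). Damping (γ=3.1) dissipates the nonconstant modes; with Neumann BCs the spatial average obeys M''+γM'=0 and tends to a finite limit.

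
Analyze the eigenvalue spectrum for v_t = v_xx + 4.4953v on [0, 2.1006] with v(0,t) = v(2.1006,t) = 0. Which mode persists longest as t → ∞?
Eigenvalues: λₙ = n²π²/2.1006² - 4.4953.
First three modes:
  n=1: λ₁ = π²/2.1006² - 4.4953 ≈ -2.259
  n=2: λ₂ = 4π²/2.1006² - 4.4953 ≈ 4.452
  n=3: λ₃ = 9π²/2.1006² - 4.4953 ≈ 15.635
Since π²/2.1006² ≈ 2.237 < 4.4953, λ₁ < 0.
The n=1 mode grows fastest (−λₙ is largest for n=1) → dominates.
Asymptotic: v ~ c₁ sin(πx/2.1006) e^{2.259t} (exponential growth at rate −λ₁ ≈ 2.259).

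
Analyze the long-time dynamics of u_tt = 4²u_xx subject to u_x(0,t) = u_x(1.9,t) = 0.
Long-time behavior: u oscillates about a mean that drifts linearly in t (generically unbounded; no decay). There is no damping, so the nonconstant modes persist as standing waves (energy conserved, no decay). But with Neumann conditions at both ends the constant mode has eigenvalue 0: the spatial mean M(t) of u satisfies M'' = 0, so M(t) = M(0) + M'(0)·t. Unless the initial velocity has zero mean (∫u_t(x,0)dx = 0), the solution grows linearly in t (unbounded, though not exponentially); if it does have zero mean, the solution stays bounded and simply oscillates.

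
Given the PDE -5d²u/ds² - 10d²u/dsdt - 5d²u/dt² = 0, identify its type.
The second-order coefficients are A = -5, B = -10, C = -5. Since B² - 4AC = 0 = 0, this is a parabolic PDE.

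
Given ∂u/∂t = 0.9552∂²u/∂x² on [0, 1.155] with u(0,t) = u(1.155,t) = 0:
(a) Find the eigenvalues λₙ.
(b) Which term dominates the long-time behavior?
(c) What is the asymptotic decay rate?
Eigenvalues: λₙ = 0.9552n²π²/1.155².
First three modes:
  n=1: λ₁ = 0.9552π²/1.155² ≈ 7.067
  n=2: λ₂ = 3.8208π²/1.155² ≈ 28.268 (4× faster decay)
  n=3: λ₃ = 8.5968π²/1.155² ≈ 63.602 (9× faster decay)
As t → ∞, higher modes decay exponentially faster. The n=1 mode dominates: u ~ c₁ sin(πx/1.155) e^{-λ₁t}.
Decay rate: λ₁ = 0.9552π²/1.155² ≈ 7.067.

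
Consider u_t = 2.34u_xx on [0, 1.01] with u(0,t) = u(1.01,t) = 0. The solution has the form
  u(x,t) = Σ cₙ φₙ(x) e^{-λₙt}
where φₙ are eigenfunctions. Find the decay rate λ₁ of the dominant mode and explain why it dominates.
Eigenvalues: λₙ = 2.34n²π²/1.01².
First three modes:
  n=1: λ₁ = 2.34π²/1.01² ≈ 22.64
  n=2: λ₂ = 9.36π²/1.01² ≈ 90.559 (4× faster decay)
  n=3: λ₃ = 21.06π²/1.01² ≈ 203.758 (9× faster decay)
As t → ∞, higher modes decay exponentially faster. The n=1 mode dominates: u ~ c₁ sin(πx/1.01) e^{-λ₁t}.
Decay rate: λ₁ = 2.34π²/1.01² ≈ 22.64.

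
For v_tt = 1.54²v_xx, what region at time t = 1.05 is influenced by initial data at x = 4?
Domain of influence: [2.383, 5.617]. Data at x = 4 spreads outward at speed 1.54.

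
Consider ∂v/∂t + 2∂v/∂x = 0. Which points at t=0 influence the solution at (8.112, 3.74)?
A single point: x = 0.632. The characteristic through (8.112, 3.74) is x - 2t = const, so x = 8.112 - 2·3.74 = 0.632.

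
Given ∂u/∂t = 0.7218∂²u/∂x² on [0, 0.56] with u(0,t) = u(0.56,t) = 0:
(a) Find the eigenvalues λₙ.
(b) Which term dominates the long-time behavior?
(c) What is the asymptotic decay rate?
Eigenvalues: λₙ = 0.7218n²π²/0.56².
First three modes:
  n=1: λ₁ = 0.7218π²/0.56² ≈ 22.716
  n=2: λ₂ = 2.8872π²/0.56² ≈ 90.866 (4× faster decay)
  n=3: λ₃ = 6.4962π²/0.56² ≈ 204.448 (9× faster decay)
As t → ∞, higher modes decay exponentially faster. The n=1 mode dominates: u ~ c₁ sin(πx/0.56) e^{-λ₁t}.
Decay rate: λ₁ = 0.7218π²/0.56² ≈ 22.716.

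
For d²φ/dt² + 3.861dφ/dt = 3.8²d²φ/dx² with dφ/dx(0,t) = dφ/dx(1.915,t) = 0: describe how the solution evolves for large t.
φ → constant (steady state). Damping (γ=3.861) dissipates the nonconstant modes; with Neumann BCs the spatial average obeys M''+γM'=0 and tends to a finite limit.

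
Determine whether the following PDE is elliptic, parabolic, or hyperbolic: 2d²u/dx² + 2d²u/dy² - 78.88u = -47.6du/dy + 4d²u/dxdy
Rewriting in standard form: 2d²u/dx² - 4d²u/dxdy + 2d²u/dy² + 47.6du/dy - 78.88u = 0. Coefficients: A = 2, B = -4, C = 2. B² - 4AC = 0, which is zero, so the equation is parabolic.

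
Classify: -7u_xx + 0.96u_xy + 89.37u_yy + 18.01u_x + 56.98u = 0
Hyperbolic (discriminant = 2503.2816).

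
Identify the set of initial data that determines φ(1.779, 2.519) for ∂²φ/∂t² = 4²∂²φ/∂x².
Domain of dependence: [-8.297, 11.855]. Signals travel at speed 4, so data within |x - 1.779| ≤ 4·2.519 = 10.076 can reach the point.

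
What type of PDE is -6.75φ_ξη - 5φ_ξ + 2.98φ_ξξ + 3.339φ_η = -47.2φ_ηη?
Rewriting in standard form: 2.98φ_ξξ - 6.75φ_ξη + 47.2φ_ηη - 5φ_ξ + 3.339φ_η = 0. With A = 2.98, B = -6.75, C = 47.2, the discriminant is -517.0615. This is an elliptic PDE.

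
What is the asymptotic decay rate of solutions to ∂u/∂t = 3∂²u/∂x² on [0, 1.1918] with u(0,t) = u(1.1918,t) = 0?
Eigenvalues: λₙ = 3n²π²/1.1918².
First three modes:
  n=1: λ₁ = 3π²/1.1918² ≈ 20.846
  n=2: λ₂ = 12π²/1.1918² ≈ 83.382 (4× faster decay)
  n=3: λ₃ = 27π²/1.1918² ≈ 187.61 (9× faster decay)
As t → ∞, higher modes decay exponentially faster. The n=1 mode dominates: u ~ c₁ sin(πx/1.1918) e^{-λ₁t}.
Decay rate: λ₁ = 3π²/1.1918² ≈ 20.846.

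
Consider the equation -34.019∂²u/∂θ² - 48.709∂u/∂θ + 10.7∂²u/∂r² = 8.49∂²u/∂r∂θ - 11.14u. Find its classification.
Rewriting in standard form: 10.7∂²u/∂r² - 8.49∂²u/∂r∂θ - 34.019∂²u/∂θ² - 48.709∂u/∂θ + 11.14u = 0. Hyperbolic. (A = 10.7, B = -8.49, C = -34.019 gives B² - 4AC = 1528.0933.)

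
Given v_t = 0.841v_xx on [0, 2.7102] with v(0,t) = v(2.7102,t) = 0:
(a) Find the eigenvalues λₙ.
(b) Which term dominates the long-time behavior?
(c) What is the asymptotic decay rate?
Eigenvalues: λₙ = 0.841n²π²/2.7102².
First three modes:
  n=1: λ₁ = 0.841π²/2.7102² ≈ 1.13
  n=2: λ₂ = 3.364π²/2.7102² ≈ 4.52 (4× faster decay)
  n=3: λ₃ = 7.569π²/2.7102² ≈ 10.17 (9× faster decay)
As t → ∞, higher modes decay exponentially faster. The n=1 mode dominates: v ~ c₁ sin(πx/2.7102) e^{-λ₁t}.
Decay rate: λ₁ = 0.841π²/2.7102² ≈ 1.13.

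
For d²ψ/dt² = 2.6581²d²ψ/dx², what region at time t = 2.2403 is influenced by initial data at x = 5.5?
Domain of influence: [-0.45494143, 11.45494143]. Data at x = 5.5 spreads outward at speed 2.6581.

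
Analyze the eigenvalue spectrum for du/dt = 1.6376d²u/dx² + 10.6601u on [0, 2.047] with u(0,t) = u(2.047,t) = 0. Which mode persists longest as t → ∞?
Eigenvalues: λₙ = 1.6376n²π²/2.047² - 10.6601.
First three modes:
  n=1: λ₁ = 1.6376π²/2.047² - 10.6601 ≈ -6.803
  n=2: λ₂ = 6.5504π²/2.047² - 10.6601 ≈ 4.769
  n=3: λ₃ = 14.7384π²/2.047² - 10.6601 ≈ 24.055
Since 1.6376π²/2.047² ≈ 3.857 < 10.6601, λ₁ < 0.
The n=1 mode grows fastest (−λₙ is largest for n=1) → dominates.
Asymptotic: u ~ c₁ sin(πx/2.047) e^{6.803t} (exponential growth at rate −λ₁ ≈ 6.803).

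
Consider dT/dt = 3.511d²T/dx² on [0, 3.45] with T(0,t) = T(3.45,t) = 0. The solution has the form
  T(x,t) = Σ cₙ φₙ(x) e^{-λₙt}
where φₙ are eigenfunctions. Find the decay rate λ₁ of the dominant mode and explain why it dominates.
Eigenvalues: λₙ = 3.511n²π²/3.45².
First three modes:
  n=1: λ₁ = 3.511π²/3.45² ≈ 2.911
  n=2: λ₂ = 14.044π²/3.45² ≈ 11.645 (4× faster decay)
  n=3: λ₃ = 31.599π²/3.45² ≈ 26.202 (9× faster decay)
As t → ∞, higher modes decay exponentially faster. The n=1 mode dominates: T ~ c₁ sin(πx/3.45) e^{-λ₁t}.
Decay rate: λ₁ = 3.511π²/3.45² ≈ 2.911.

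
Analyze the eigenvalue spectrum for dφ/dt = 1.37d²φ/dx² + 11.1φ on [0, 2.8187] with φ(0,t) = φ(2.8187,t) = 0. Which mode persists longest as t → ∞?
Eigenvalues: λₙ = 1.37n²π²/2.8187² - 11.1.
First three modes:
  n=1: λ₁ = 1.37π²/2.8187² - 11.1 ≈ -9.398
  n=2: λ₂ = 5.48π²/2.8187² - 11.1 ≈ -4.293
  n=3: λ₃ = 12.33π²/2.8187² - 11.1 ≈ 4.217
Since 1.37π²/2.8187² ≈ 1.702 < 11.1, λ₁ < 0.
The n=1 mode grows fastest (−λₙ is largest for n=1) → dominates.
Asymptotic: φ ~ c₁ sin(πx/2.8187) e^{9.398t} (exponential growth at rate −λ₁ ≈ 9.398).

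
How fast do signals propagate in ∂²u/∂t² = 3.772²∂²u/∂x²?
Speed = 3.772. Information travels along characteristics x = x₀ ± 3.772t.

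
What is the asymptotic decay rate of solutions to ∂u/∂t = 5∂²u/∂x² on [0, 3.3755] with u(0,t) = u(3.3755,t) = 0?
Eigenvalues: λₙ = 5n²π²/3.3755².
First three modes:
  n=1: λ₁ = 5π²/3.3755² ≈ 4.331
  n=2: λ₂ = 20π²/3.3755² ≈ 17.324 (4× faster decay)
  n=3: λ₃ = 45π²/3.3755² ≈ 38.979 (9× faster decay)
As t → ∞, higher modes decay exponentially faster. The n=1 mode dominates: u ~ c₁ sin(πx/3.3755) e^{-λ₁t}.
Decay rate: λ₁ = 5π²/3.3755² ≈ 4.331.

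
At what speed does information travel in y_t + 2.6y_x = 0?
Speed = 2.6. Information travels along x - 2.6t = const (rightward).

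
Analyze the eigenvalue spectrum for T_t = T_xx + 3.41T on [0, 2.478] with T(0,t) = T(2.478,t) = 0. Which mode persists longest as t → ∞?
Eigenvalues: λₙ = n²π²/2.478² - 3.41.
First three modes:
  n=1: λ₁ = π²/2.478² - 3.41 ≈ -1.803
  n=2: λ₂ = 4π²/2.478² - 3.41 ≈ 3.019
  n=3: λ₃ = 9π²/2.478² - 3.41 ≈ 11.056
Since π²/2.478² ≈ 1.607 < 3.41, λ₁ < 0.
The n=1 mode grows fastest (−λₙ is largest for n=1) → dominates.
Asymptotic: T ~ c₁ sin(πx/2.478) e^{1.803t} (exponential growth at rate −λ₁ ≈ 1.803).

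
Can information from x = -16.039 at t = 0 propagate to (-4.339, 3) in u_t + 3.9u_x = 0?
Yes. The characteristic through (-4.339, 3) passes through x = -16.039.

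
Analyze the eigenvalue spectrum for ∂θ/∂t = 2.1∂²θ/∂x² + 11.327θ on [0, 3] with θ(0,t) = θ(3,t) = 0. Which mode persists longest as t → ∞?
Eigenvalues: λₙ = 2.1n²π²/3² - 11.327.
First three modes:
  n=1: λ₁ = 2.1π²/3² - 11.327 ≈ -9.024
  n=2: λ₂ = 8.4π²/3² - 11.327 ≈ -2.115
  n=3: λ₃ = 18.9π²/3² - 11.327 ≈ 9.399
Since 2.1π²/3² ≈ 2.303 < 11.327, λ₁ < 0.
The n=1 mode grows fastest (−λₙ is largest for n=1) → dominates.
Asymptotic: θ ~ c₁ sin(πx/3) e^{9.024t} (exponential growth at rate −λ₁ ≈ 9.024).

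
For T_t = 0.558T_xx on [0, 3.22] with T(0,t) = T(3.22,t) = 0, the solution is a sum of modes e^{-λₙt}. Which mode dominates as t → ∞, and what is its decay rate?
Eigenvalues: λₙ = 0.558n²π²/3.22².
First three modes:
  n=1: λ₁ = 0.558π²/3.22² ≈ 0.531
  n=2: λ₂ = 2.232π²/3.22² ≈ 2.125 (4× faster decay)
  n=3: λ₃ = 5.022π²/3.22² ≈ 4.78 (9× faster decay)
As t → ∞, higher modes decay exponentially faster. The n=1 mode dominates: T ~ c₁ sin(πx/3.22) e^{-λ₁t}.
Decay rate: λ₁ = 0.558π²/3.22² ≈ 0.531.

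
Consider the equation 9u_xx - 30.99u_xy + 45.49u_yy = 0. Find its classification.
Elliptic. (A = 9, B = -30.99, C = 45.49 gives B² - 4AC = -677.2599.)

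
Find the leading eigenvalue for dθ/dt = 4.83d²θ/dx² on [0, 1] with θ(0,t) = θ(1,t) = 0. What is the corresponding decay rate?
Eigenvalues: λₙ = 4.83n²π².
First three modes:
  n=1: λ₁ = 4.83π² ≈ 47.67
  n=2: λ₂ = 19.32π² ≈ 190.681 (4× faster decay)
  n=3: λ₃ = 43.47π² ≈ 429.032 (9× faster decay)
As t → ∞, higher modes decay exponentially faster. The n=1 mode dominates: θ ~ c₁ sin(πx) e^{-λ₁t}.
Decay rate: λ₁ = 4.83π² ≈ 47.67.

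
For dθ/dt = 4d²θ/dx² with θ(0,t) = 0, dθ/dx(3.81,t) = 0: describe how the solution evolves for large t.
θ → 0. Heat escapes through the Dirichlet boundary.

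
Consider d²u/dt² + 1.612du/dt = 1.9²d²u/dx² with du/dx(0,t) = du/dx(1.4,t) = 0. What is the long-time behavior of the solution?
As t → ∞, u → constant (steady state). Damping (γ=1.612) dissipates the nonconstant modes; with Neumann BCs the spatial average obeys M''+γM'=0 and tends to a finite limit.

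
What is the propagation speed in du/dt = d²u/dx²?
Infinite. The heat equation is parabolic, not hyperbolic, so disturbances propagate instantly.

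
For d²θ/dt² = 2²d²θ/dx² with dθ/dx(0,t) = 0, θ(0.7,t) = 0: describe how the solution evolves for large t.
θ oscillates (no decay). Energy is conserved; the solution oscillates indefinitely as standing waves.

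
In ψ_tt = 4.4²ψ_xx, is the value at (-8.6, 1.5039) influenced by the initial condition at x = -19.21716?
No. The domain of dependence is [-15.21716, -1.98284], and -19.21716 is outside this interval.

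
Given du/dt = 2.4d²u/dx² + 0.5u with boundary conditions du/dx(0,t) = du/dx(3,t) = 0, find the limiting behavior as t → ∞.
u grows unboundedly. With Neumann BCs the constant mode has diffusion eigenvalue 0, so any r > 0 makes it grow like e^(0.5t); solution grows exponentially.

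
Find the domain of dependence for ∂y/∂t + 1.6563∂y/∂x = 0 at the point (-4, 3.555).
A single point: x = -9.8881465. The characteristic through (-4, 3.555) is x - 1.6563t = const, so x = -4 - 1.6563·3.555 = -9.8881465.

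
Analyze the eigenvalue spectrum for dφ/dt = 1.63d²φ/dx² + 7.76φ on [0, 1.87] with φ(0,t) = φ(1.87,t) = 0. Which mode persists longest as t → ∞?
Eigenvalues: λₙ = 1.63n²π²/1.87² - 7.76.
First three modes:
  n=1: λ₁ = 1.63π²/1.87² - 7.76 ≈ -3.16
  n=2: λ₂ = 6.52π²/1.87² - 7.76 ≈ 10.642
  n=3: λ₃ = 14.67π²/1.87² - 7.76 ≈ 33.644
Since 1.63π²/1.87² ≈ 4.6 < 7.76, λ₁ < 0.
The n=1 mode grows fastest (−λₙ is largest for n=1) → dominates.
Asymptotic: φ ~ c₁ sin(πx/1.87) e^{3.16t} (exponential growth at rate −λ₁ ≈ 3.16).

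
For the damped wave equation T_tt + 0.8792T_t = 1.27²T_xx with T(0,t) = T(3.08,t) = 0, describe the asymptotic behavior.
T → 0. Damping (γ=0.8792) dissipates energy; oscillations decay exponentially.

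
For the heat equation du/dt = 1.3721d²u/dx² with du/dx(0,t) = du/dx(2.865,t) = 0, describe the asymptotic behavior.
u → constant (steady state). Heat is conserved (no flux at boundaries); solution approaches the spatial average.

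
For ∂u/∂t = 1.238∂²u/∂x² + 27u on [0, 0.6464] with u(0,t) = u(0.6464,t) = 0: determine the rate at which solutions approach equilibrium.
Eigenvalues: λₙ = 1.238n²π²/0.6464² - 27.
First three modes:
  n=1: λ₁ = 1.238π²/0.6464² - 27 ≈ 2.243
  n=2: λ₂ = 4.952π²/0.6464² - 27 ≈ 89.971
  n=3: λ₃ = 11.142π²/0.6464² - 27 ≈ 236.184
Since 1.238π²/0.6464² ≈ 29.243 > 27, all λₙ > 0.
The n=1 mode decays slowest → dominates as t → ∞.
Asymptotic: u ~ c₁ sin(πx/0.6464) e^{-λ₁t} with decay rate λ₁ ≈ 2.243.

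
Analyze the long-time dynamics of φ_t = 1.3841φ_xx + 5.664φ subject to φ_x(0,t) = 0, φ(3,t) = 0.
Long-time behavior: φ grows unboundedly. Reaction dominates diffusion (r=5.664 > κπ²/(4L²)≈0.38); solution grows exponentially.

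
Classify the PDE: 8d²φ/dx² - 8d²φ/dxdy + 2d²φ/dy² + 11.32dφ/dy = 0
A = 8, B = -8, C = 2. Discriminant B² - 4AC = 0. Since 0 = 0, parabolic.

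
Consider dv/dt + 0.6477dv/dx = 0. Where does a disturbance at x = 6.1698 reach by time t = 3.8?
At x = 8.63106. The characteristic carries data from (6.1698, 0) to (8.63106, 3.8).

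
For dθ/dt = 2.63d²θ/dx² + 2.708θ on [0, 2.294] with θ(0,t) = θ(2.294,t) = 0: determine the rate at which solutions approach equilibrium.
Eigenvalues: λₙ = 2.63n²π²/2.294² - 2.708.
First three modes:
  n=1: λ₁ = 2.63π²/2.294² - 2.708 ≈ 2.225
  n=2: λ₂ = 10.52π²/2.294² - 2.708 ≈ 17.022
  n=3: λ₃ = 23.67π²/2.294² - 2.708 ≈ 41.685
Since 2.63π²/2.294² ≈ 4.933 > 2.708, all λₙ > 0.
The n=1 mode decays slowest → dominates as t → ∞.
Asymptotic: θ ~ c₁ sin(πx/2.294) e^{-λ₁t} with decay rate λ₁ ≈ 2.225.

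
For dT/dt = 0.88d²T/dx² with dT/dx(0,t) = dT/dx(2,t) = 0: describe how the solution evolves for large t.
T → constant (steady state). Heat is conserved (no flux at boundaries); solution approaches the spatial average.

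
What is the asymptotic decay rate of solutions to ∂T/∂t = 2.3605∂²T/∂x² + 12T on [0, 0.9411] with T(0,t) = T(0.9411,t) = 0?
Eigenvalues: λₙ = 2.3605n²π²/0.9411² - 12.
First three modes:
  n=1: λ₁ = 2.3605π²/0.9411² - 12 ≈ 14.305
  n=2: λ₂ = 9.442π²/0.9411² - 12 ≈ 93.219
  n=3: λ₃ = 21.2445π²/0.9411² - 12 ≈ 224.742
Since 2.3605π²/0.9411² ≈ 26.305 > 12, all λₙ > 0.
The n=1 mode decays slowest → dominates as t → ∞.
Asymptotic: T ~ c₁ sin(πx/0.9411) e^{-λ₁t} with decay rate λ₁ ≈ 14.305.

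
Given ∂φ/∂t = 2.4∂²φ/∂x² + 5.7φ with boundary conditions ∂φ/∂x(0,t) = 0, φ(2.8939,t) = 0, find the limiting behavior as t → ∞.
φ grows unboundedly. Reaction dominates diffusion (r=5.7 > κπ²/(4L²)≈0.71); solution grows exponentially.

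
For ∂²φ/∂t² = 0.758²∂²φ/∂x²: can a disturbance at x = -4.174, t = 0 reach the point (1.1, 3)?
No. The domain of dependence is [-1.174, 3.374], and -4.174 is outside this interval.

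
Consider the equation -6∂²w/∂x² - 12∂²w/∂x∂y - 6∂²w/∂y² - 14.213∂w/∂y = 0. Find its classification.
Parabolic. (A = -6, B = -12, C = -6 gives B² - 4AC = 0.)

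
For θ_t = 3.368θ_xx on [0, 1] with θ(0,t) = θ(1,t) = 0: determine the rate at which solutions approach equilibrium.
Eigenvalues: λₙ = 3.368n²π².
First three modes:
  n=1: λ₁ = 3.368π² ≈ 33.241
  n=2: λ₂ = 13.472π² ≈ 132.963 (4× faster decay)
  n=3: λ₃ = 30.312π² ≈ 299.167 (9× faster decay)
As t → ∞, higher modes decay exponentially faster. The n=1 mode dominates: θ ~ c₁ sin(πx) e^{-λ₁t}.
Decay rate: λ₁ = 3.368π² ≈ 33.241.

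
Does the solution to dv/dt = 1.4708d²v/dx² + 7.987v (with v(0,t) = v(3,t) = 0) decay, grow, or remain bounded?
v grows unboundedly. Reaction dominates diffusion (r=7.987 > κπ²/L²≈1.61); solution grows exponentially.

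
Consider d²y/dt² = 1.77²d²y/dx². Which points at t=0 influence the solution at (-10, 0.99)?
Domain of dependence: [-11.7523, -8.2477]. Signals travel at speed 1.77, so data within |x - -10| ≤ 1.77·0.99 = 1.7523 can reach the point.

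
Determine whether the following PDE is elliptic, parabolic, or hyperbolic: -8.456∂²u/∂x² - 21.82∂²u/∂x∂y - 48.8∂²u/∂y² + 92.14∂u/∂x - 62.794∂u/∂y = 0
Coefficients: A = -8.456, B = -21.82, C = -48.8. B² - 4AC = -1174.4988, which is negative, so the equation is elliptic.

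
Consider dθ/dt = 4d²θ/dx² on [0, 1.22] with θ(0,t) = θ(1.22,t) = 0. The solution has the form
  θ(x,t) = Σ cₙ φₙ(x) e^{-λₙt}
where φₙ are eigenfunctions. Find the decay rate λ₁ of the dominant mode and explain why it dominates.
Eigenvalues: λₙ = 4n²π²/1.22².
First three modes:
  n=1: λ₁ = 4π²/1.22² ≈ 26.524
  n=2: λ₂ = 16π²/1.22² ≈ 106.096 (4× faster decay)
  n=3: λ₃ = 36π²/1.22² ≈ 238.717 (9× faster decay)
As t → ∞, higher modes decay exponentially faster. The n=1 mode dominates: θ ~ c₁ sin(πx/1.22) e^{-λ₁t}.
Decay rate: λ₁ = 4π²/1.22² ≈ 26.524.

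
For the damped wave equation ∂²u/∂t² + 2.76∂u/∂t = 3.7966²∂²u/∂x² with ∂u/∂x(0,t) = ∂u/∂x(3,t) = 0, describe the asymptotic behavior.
u → constant (steady state). Damping (γ=2.76) dissipates the nonconstant modes; with Neumann BCs the spatial average obeys M''+γM'=0 and tends to a finite limit.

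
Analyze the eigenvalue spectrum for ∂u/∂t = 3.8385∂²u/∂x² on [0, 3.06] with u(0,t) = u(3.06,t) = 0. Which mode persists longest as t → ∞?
Eigenvalues: λₙ = 3.8385n²π²/3.06².
First three modes:
  n=1: λ₁ = 3.8385π²/3.06² ≈ 4.046
  n=2: λ₂ = 15.354π²/3.06² ≈ 16.184 (4× faster decay)
  n=3: λ₃ = 34.5465π²/3.06² ≈ 36.413 (9× faster decay)
As t → ∞, higher modes decay exponentially faster. The n=1 mode dominates: u ~ c₁ sin(πx/3.06) e^{-λ₁t}.
Decay rate: λ₁ = 3.8385π²/3.06² ≈ 4.046.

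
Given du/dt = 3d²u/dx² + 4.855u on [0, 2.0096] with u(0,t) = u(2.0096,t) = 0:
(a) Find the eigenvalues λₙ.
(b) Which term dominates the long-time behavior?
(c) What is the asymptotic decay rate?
Eigenvalues: λₙ = 3n²π²/2.0096² - 4.855.
First three modes:
  n=1: λ₁ = 3π²/2.0096² - 4.855 ≈ 2.477
  n=2: λ₂ = 12π²/2.0096² - 4.855 ≈ 24.472
  n=3: λ₃ = 27π²/2.0096² - 4.855 ≈ 61.13
Since 3π²/2.0096² ≈ 7.332 > 4.855, all λₙ > 0.
The n=1 mode decays slowest → dominates as t → ∞.
Asymptotic: u ~ c₁ sin(πx/2.0096) e^{-λ₁t} with decay rate λ₁ ≈ 2.477.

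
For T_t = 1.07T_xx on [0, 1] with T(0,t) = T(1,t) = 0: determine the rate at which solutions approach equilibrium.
Eigenvalues: λₙ = 1.07n²π².
First three modes:
  n=1: λ₁ = 1.07π² ≈ 10.56
  n=2: λ₂ = 4.28π² ≈ 42.242 (4× faster decay)
  n=3: λ₃ = 9.63π² ≈ 95.044 (9× faster decay)
As t → ∞, higher modes decay exponentially faster. The n=1 mode dominates: T ~ c₁ sin(πx) e^{-λ₁t}.
Decay rate: λ₁ = 1.07π² ≈ 10.56.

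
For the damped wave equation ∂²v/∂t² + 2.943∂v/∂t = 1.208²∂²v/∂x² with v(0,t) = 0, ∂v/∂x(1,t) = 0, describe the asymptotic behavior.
v → 0. Damping (γ=2.943) dissipates energy; oscillations decay exponentially.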